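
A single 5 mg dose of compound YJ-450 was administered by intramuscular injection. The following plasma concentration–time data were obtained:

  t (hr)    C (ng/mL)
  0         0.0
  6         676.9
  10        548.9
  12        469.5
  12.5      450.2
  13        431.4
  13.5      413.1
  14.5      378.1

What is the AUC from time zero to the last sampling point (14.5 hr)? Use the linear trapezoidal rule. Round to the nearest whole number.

AUC = 6558 ng/mL·hr

Trapezoidal AUC_0→14.5:
  [0→6]: (0.0+676.9)/2 × 6 = 2030.7
  [6→10]: (676.9+548.9)/2 × 4 = 2451.6
  [10→12]: (548.9+469.5)/2 × 2 = 1018.4
  [12→12.5]: (469.5+450.2)/2 × 0.5 = 229.925
  [12.5→13]: (450.2+431.4)/2 × 0.5 = 220.4
  [13→13.5]: (431.4+413.1)/2 × 0.5 = 211.125
  [13.5→14.5]: (413.1+378.1)/2 × 1 = 395.6
  Sum = 6557.75 ng/mL·hr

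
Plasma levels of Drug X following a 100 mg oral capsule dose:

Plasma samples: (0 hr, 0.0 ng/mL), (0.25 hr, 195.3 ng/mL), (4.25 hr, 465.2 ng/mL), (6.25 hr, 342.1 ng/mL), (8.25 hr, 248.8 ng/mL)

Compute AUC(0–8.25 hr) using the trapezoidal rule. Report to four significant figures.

Trapezoidal AUC_0→8.25:
  [0→0.25]: (0.0+195.3)/2 × 0.25 = 24.4125
  [0.25→4.25]: (195.3+465.2)/2 × 4 = 1321.0
  [4.25→6.25]: (465.2+342.1)/2 × 2 = 807.3
  [6.25→8.25]: (342.1+248.8)/2 × 2 = 590.9
  Sum = 2743.6125 ng/mL·hr

AUC = 2744 ng/mL·hr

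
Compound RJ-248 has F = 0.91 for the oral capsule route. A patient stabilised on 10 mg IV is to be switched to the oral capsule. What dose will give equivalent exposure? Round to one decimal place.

For equal systemic exposure: F × D_ev = D_iv
D_ev = D_iv / F = 10 / 0.91 = 10.989 mg

D_oral = 11.0 mg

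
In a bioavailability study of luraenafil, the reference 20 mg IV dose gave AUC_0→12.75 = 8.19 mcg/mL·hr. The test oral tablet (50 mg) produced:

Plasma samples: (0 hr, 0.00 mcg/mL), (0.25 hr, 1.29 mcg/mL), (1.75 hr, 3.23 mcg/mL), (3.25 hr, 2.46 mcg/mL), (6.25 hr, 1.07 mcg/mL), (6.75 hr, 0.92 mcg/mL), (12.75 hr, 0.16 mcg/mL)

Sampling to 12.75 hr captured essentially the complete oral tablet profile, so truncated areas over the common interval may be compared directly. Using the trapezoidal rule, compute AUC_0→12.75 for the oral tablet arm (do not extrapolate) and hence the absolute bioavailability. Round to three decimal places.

F = 0.823

Trapezoidal AUC_0→12.75 (oral tablet):
  [0→0.25]: (0.00+1.29)/2 × 0.25 = 0.16125
  [0.25→1.75]: (1.29+3.23)/2 × 1.5 = 3.39
  [1.75→3.25]: (3.23+2.46)/2 × 1.5 = 4.2675
  [3.25→6.25]: (2.46+1.07)/2 × 3 = 5.295
  [6.25→6.75]: (1.07+0.92)/2 × 0.5 = 0.4975
  [6.75→12.75]: (0.92+0.16)/2 × 6 = 3.24
  Sum = 16.85125 mcg/mL·hr
F = (AUC_ev/D_ev)/(AUC_iv/D_iv) = (16.85125/50)/(8.19/20) = 0.337025/0.4095 = 0.8230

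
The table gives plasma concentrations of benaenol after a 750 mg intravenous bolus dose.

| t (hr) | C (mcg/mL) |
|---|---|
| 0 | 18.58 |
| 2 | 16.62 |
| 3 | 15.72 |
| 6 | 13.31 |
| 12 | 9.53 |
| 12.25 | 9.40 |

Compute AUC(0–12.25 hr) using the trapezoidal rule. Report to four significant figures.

AUC = 165.8 mcg/mL·hr

Trapezoidal AUC_0→12.25:
  [0→2]: (18.58+16.62)/2 × 2 = 35.2
  [2→3]: (16.62+15.72)/2 × 1 = 16.17
  [3→6]: (15.72+13.31)/2 × 3 = 43.545
  [6→12]: (13.31+9.53)/2 × 6 = 68.52
  [12→12.25]: (9.53+9.40)/2 × 0.25 = 2.36625
  Sum = 165.80125 mcg/mL·hr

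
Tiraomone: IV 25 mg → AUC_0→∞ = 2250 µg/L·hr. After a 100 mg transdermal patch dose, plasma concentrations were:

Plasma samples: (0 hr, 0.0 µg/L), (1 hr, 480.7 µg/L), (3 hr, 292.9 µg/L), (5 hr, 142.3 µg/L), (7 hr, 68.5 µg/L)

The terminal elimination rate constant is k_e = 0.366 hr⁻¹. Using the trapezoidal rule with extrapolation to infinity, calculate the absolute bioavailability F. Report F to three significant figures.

Trapezoidal AUC_0→7 (transdermal patch):
  [0→1]: (0.0+480.7)/2 × 1 = 240.35
  [1→3]: (480.7+292.9)/2 × 2 = 773.6
  [3→5]: (292.9+142.3)/2 × 2 = 435.2
  [5→7]: (142.3+68.5)/2 × 2 = 210.8
  Sum = 1659.95 µg/L·hr
Tail: C_last/k_e = 68.5/0.366 = 187.158
AUC_0→∞ (transdermal patch) = 1659.95 + 187.158 = 1847.108 µg/L·hr
F = (AUC_ev/D_ev)/(AUC_iv/D_iv) = (1847.108/100)/(2250/25) = 18.47108/90 = 0.2052

F = 0.205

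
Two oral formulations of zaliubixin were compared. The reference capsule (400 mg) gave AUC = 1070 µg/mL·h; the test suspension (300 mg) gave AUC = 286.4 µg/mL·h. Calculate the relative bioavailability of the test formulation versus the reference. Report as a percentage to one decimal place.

F_rel = (AUC_test/D_test) / (AUC_ref/D_ref)
      = (286.4/300) / (1070/400)
      = 0.954667 / 2.675 = 0.3569 = 35.69%

F_rel = 35.7%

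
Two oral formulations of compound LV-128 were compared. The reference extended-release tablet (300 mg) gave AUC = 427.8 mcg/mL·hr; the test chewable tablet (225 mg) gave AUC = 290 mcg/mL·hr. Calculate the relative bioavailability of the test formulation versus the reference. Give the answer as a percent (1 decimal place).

F_rel = 90.4%

F_rel = (AUC_test/D_test) / (AUC_ref/D_ref)
      = (290/225) / (427.8/300)
      = 1.28889 / 1.426 = 0.9038 = 90.38%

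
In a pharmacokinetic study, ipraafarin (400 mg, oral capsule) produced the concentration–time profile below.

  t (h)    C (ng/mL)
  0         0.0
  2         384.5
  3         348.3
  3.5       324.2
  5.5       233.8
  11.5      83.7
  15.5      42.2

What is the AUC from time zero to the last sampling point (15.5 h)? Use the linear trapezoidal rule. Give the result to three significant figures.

Trapezoidal AUC_0→15.5:
  [0→2]: (0.0+384.5)/2 × 2 = 384.5
  [2→3]: (384.5+348.3)/2 × 1 = 366.4
  [3→3.5]: (348.3+324.2)/2 × 0.5 = 168.125
  [3.5→5.5]: (324.2+233.8)/2 × 2 = 558.0
  [5.5→11.5]: (233.8+83.7)/2 × 6 = 952.5
  [11.5→15.5]: (83.7+42.2)/2 × 4 = 251.8
  Sum = 2681.325 ng/mL·h

AUC = 2680 ng/mL·h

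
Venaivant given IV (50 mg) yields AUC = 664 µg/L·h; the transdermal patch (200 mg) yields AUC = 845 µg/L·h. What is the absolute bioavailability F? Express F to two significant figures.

F = 0.32

F = (AUC_ev / D_ev) / (AUC_iv / D_iv)
  = (845/200) / (664/50)
  = 4.225 / 13.28 = 0.3181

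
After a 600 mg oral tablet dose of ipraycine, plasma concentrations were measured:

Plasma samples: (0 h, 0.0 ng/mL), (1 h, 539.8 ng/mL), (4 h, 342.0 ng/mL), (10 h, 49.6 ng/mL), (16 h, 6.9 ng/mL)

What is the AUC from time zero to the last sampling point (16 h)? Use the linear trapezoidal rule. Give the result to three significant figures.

Trapezoidal AUC_0→16:
  [0→1]: (0.0+539.8)/2 × 1 = 269.9
  [1→4]: (539.8+342.0)/2 × 3 = 1322.7
  [4→10]: (342.0+49.6)/2 × 6 = 1174.8
  [10→16]: (49.6+6.9)/2 × 6 = 169.5
  Sum = 2936.9 ng/mL·h

AUC = 2940 ng/mL·h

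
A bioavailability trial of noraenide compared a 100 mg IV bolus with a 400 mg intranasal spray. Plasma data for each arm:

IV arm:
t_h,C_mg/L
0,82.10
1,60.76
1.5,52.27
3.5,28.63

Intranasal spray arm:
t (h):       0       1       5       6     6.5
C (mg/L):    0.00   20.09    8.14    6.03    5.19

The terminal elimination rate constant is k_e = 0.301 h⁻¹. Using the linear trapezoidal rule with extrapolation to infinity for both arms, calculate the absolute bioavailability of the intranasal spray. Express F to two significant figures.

Trapezoidal AUC_0→3.5 (IV):
  [0→1]: (82.10+60.76)/2 × 1 = 71.43
  [1→1.5]: (60.76+52.27)/2 × 0.5 = 28.2575
  [1.5→3.5]: (52.27+28.63)/2 × 2 = 80.9
  Sum = 180.5875 mg/L·h
IV tail: 28.63/0.301 = 95.116; AUC_iv,0→∞ = 180.5875 + 95.116 = 275.7035 mg/L·h
Trapezoidal AUC_0→6.5 (intranasal spray):
  [0→1]: (0.00+20.09)/2 × 1 = 10.045
  [1→5]: (20.09+8.14)/2 × 4 = 56.46
  [5→6]: (8.14+6.03)/2 × 1 = 7.085
  [6→6.5]: (6.03+5.19)/2 × 0.5 = 2.805
  Sum = 76.395 mg/L·h
intranasal spray tail: 5.19/0.301 = 17.243; AUC_ev,0→∞ = 76.395 + 17.243 = 93.638 mg/L·h
F = (AUC_ev/D_ev)/(AUC_iv/D_iv) = (93.638/400)/(275.7035/100) = 0.234095/2.757035 = 0.0849

F = 0.085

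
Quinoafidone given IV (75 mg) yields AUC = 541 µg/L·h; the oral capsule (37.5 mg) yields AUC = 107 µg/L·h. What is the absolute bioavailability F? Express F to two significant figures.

F = 0.40

F = (AUC_ev / D_ev) / (AUC_iv / D_iv)
  = (107/37.5) / (541/75)
  = 2.85333 / 7.21333 = 0.3956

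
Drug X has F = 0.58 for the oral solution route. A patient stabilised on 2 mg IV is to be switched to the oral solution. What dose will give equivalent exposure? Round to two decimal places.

For equal systemic exposure: F × D_ev = D_iv
D_ev = D_iv / F = 2 / 0.58 = 3.44828 mg

D_oral = 3.45 mg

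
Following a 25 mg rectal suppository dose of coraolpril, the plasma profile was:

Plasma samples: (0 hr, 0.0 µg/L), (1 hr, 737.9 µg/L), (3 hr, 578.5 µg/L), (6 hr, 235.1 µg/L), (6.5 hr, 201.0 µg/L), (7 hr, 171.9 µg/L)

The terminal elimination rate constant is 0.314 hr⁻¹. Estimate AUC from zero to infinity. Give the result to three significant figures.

AUC = 3660 µg/L·hr

Trapezoidal AUC_0→7:
  [0→1]: (0.0+737.9)/2 × 1 = 368.95
  [1→3]: (737.9+578.5)/2 × 2 = 1316.4
  [3→6]: (578.5+235.1)/2 × 3 = 1220.4
  [6→6.5]: (235.1+201.0)/2 × 0.5 = 109.025
  [6.5→7]: (201.0+171.9)/2 × 0.5 = 93.225
  Sum = 3108.0 µg/L·hr
Extrapolated tail: C_last / k_e = 171.9 / 0.314 = 547.452
AUC_0→∞ = 3108.0 + 547.452 = 3655.452 µg/L·hr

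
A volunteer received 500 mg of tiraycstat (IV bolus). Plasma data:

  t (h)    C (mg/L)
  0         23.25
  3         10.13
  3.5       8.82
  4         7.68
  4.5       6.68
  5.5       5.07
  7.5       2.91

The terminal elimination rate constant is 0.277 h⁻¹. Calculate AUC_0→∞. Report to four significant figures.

Trapezoidal AUC_0→7.5:
  [0→3]: (23.25+10.13)/2 × 3 = 50.07
  [3→3.5]: (10.13+8.82)/2 × 0.5 = 4.7375
  [3.5→4]: (8.82+7.68)/2 × 0.5 = 4.125
  [4→4.5]: (7.68+6.68)/2 × 0.5 = 3.59
  [4.5→5.5]: (6.68+5.07)/2 × 1 = 5.875
  [5.5→7.5]: (5.07+2.91)/2 × 2 = 7.98
  Sum = 76.3775 mg/L·h
Extrapolated tail: C_last / k_e = 2.91 / 0.277 = 10.505
AUC_0→∞ = 76.3775 + 10.505 = 86.8825 mg/L·h

AUC = 86.88 mg/L·h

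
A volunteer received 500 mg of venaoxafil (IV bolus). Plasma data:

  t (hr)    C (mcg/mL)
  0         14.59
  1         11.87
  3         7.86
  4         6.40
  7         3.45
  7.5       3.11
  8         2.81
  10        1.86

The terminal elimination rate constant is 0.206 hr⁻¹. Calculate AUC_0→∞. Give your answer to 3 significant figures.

AUC = 71.7 mcg/mL·hr

Trapezoidal AUC_0→10:
  [0→1]: (14.59+11.87)/2 × 1 = 13.23
  [1→3]: (11.87+7.86)/2 × 2 = 19.73
  [3→4]: (7.86+6.40)/2 × 1 = 7.13
  [4→7]: (6.40+3.45)/2 × 3 = 14.775
  [7→7.5]: (3.45+3.11)/2 × 0.5 = 1.64
  [7.5→8]: (3.11+2.81)/2 × 0.5 = 1.48
  [8→10]: (2.81+1.86)/2 × 2 = 4.67
  Sum = 62.655 mcg/mL·hr
Extrapolated tail: C_last / k_e = 1.86 / 0.206 = 9.029
AUC_0→∞ = 62.655 + 9.029 = 71.684 mcg/mL·hr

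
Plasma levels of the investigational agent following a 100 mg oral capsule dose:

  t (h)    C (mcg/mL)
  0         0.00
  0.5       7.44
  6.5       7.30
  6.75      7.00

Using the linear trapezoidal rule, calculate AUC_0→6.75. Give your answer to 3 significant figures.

AUC = 47.9 mcg/mL·h

Trapezoidal AUC_0→6.75:
  [0→0.5]: (0.00+7.44)/2 × 0.5 = 1.86
  [0.5→6.5]: (7.44+7.30)/2 × 6 = 44.22
  [6.5→6.75]: (7.30+7.00)/2 × 0.25 = 1.7875
  Sum = 47.8675 mcg/mL·h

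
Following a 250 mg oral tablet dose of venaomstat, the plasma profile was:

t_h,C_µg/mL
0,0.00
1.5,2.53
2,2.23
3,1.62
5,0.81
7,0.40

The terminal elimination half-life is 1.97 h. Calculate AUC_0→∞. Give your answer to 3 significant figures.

Trapezoidal AUC_0→7:
  [0→1.5]: (0.00+2.53)/2 × 1.5 = 1.8975
  [1.5→2]: (2.53+2.23)/2 × 0.5 = 1.19
  [2→3]: (2.23+1.62)/2 × 1 = 1.925
  [3→5]: (1.62+0.81)/2 × 2 = 2.43
  [5→7]: (0.81+0.40)/2 × 2 = 1.21
  Sum = 8.6525 µg/mL·h
k_e = ln2 / t½ = 0.693147 / 1.97 = 0.3519 h^-1
Extrapolated tail: C_last / k_e = 0.40 / 0.3519 = 1.137
AUC_0→∞ = 8.6525 + 1.137 = 9.7895 µg/mL·h

AUC = 9.79 µg/mL·h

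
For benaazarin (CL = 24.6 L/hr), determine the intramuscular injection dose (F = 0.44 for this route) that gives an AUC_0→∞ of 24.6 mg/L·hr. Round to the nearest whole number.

Dose = 1375 mg

Dose = CL × AUC_0→∞ / F
     = 24.6 × 24.6 / 0.44 = 1375.36 mg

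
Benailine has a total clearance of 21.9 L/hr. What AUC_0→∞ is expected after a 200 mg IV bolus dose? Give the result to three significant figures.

AUC_0→∞ = Dose_iv / CL
        = 200 / 21.9 = 9.13242 mg/L·hr

AUC = 9.13 mg/L·hr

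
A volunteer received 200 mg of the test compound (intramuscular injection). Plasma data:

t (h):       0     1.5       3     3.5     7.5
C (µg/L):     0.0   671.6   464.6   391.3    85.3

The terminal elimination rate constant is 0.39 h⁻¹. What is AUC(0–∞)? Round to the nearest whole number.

AUC = 2742 µg/L·h

Trapezoidal AUC_0→7.5:
  [0→1.5]: (0.0+671.6)/2 × 1.5 = 503.7
  [1.5→3]: (671.6+464.6)/2 × 1.5 = 852.15
  [3→3.5]: (464.6+391.3)/2 × 0.5 = 213.975
  [3.5→7.5]: (391.3+85.3)/2 × 4 = 953.2
  Sum = 2523.025 µg/L·h
Extrapolated tail: C_last / k_e = 85.3 / 0.39 = 218.718
AUC_0→∞ = 2523.025 + 218.718 = 2741.743 µg/L·h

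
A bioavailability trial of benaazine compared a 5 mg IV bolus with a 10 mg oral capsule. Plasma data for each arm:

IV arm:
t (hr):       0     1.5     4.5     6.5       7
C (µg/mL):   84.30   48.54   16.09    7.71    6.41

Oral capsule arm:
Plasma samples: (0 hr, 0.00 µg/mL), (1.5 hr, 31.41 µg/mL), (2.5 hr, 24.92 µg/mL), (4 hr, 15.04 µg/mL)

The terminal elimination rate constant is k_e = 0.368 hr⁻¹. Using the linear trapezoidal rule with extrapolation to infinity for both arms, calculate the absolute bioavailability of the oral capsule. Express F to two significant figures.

Trapezoidal AUC_0→7 (IV):
  [0→1.5]: (84.30+48.54)/2 × 1.5 = 99.63
  [1.5→4.5]: (48.54+16.09)/2 × 3 = 96.945
  [4.5→6.5]: (16.09+7.71)/2 × 2 = 23.8
  [6.5→7]: (7.71+6.41)/2 × 0.5 = 3.53
  Sum = 223.905 µg/mL·hr
IV tail: 6.41/0.368 = 17.418; AUC_iv,0→∞ = 223.905 + 17.418 = 241.323 µg/mL·hr
Trapezoidal AUC_0→4 (oral capsule):
  [0→1.5]: (0.00+31.41)/2 × 1.5 = 23.5575
  [1.5→2.5]: (31.41+24.92)/2 × 1 = 28.165
  [2.5→4]: (24.92+15.04)/2 × 1.5 = 29.97
  Sum = 81.6925 µg/mL·hr
oral capsule tail: 15.04/0.368 = 40.870; AUC_ev,0→∞ = 81.6925 + 40.870 = 122.5625 µg/mL·hr
F = (AUC_ev/D_ev)/(AUC_iv/D_iv) = (122.5625/10)/(241.323/5) = 12.25625/48.2646 = 0.2539

F = 0.25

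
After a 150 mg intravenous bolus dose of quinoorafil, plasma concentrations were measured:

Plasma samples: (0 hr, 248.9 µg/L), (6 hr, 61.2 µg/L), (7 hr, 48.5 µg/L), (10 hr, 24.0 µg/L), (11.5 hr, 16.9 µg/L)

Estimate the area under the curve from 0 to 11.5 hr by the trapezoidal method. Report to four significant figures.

AUC = 1125 µg/L·hr

Trapezoidal AUC_0→11.5:
  [0→6]: (248.9+61.2)/2 × 6 = 930.3
  [6→7]: (61.2+48.5)/2 × 1 = 54.85
  [7→10]: (48.5+24.0)/2 × 3 = 108.75
  [10→11.5]: (24.0+16.9)/2 × 1.5 = 30.675
  Sum = 1124.575 µg/L·hr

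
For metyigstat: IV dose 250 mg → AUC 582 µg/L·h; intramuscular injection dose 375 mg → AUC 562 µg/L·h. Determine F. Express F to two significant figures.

F = (AUC_ev / D_ev) / (AUC_iv / D_iv)
  = (562/375) / (582/250)
  = 1.49867 / 2.328 = 0.6438

F = 0.64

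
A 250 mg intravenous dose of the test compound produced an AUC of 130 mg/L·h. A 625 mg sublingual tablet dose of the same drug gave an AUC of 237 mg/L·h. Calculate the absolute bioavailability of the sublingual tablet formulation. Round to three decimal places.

F = 0.729

F = (AUC_ev / D_ev) / (AUC_iv / D_iv)
  = (237/625) / (130/250)
  = 0.3792 / 0.52 = 0.7292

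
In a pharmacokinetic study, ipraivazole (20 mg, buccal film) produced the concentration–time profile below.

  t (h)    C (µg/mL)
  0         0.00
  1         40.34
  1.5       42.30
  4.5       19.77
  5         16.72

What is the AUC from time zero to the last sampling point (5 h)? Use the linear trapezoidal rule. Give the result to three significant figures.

AUC = 143 µg/mL·h

Trapezoidal AUC_0→5:
  [0→1]: (0.00+40.34)/2 × 1 = 20.17
  [1→1.5]: (40.34+42.30)/2 × 0.5 = 20.66
  [1.5→4.5]: (42.30+19.77)/2 × 3 = 93.105
  [4.5→5]: (19.77+16.72)/2 × 0.5 = 9.1225
  Sum = 143.0575 µg/mL·h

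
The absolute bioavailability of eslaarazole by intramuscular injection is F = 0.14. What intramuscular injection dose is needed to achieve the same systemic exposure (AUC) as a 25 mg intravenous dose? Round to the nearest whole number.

For equal systemic exposure: F × D_ev = D_iv
D_ev = D_iv / F = 25 / 0.14 = 178.571 mg

D_intramuscular = 179 mg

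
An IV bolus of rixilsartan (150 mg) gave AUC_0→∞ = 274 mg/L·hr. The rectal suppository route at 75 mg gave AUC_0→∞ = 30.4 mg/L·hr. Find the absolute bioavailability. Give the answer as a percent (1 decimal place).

F = (AUC_ev / D_ev) / (AUC_iv / D_iv)
  = (30.4/75) / (274/150)
  = 0.405333 / 1.82667 = 0.2219
  = 22.19%

F = 22.2%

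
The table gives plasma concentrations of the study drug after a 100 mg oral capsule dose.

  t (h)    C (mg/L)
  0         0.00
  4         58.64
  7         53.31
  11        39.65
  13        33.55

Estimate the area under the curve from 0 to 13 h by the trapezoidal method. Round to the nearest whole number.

AUC = 544 mg/L·h

Trapezoidal AUC_0→13:
  [0→4]: (0.00+58.64)/2 × 4 = 117.28
  [4→7]: (58.64+53.31)/2 × 3 = 167.925
  [7→11]: (53.31+39.65)/2 × 4 = 185.92
  [11→13]: (39.65+33.55)/2 × 2 = 73.2
  Sum = 544.325 mg/L·h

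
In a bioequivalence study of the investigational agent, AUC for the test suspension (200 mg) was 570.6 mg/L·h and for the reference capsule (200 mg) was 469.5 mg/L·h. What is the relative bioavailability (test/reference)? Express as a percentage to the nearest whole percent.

F_rel = 122%

F_rel = (AUC_test/D_test) / (AUC_ref/D_ref)
      = (570.6/200) / (469.5/200)
      = 2.853 / 2.3475 = 1.2153 = 121.53%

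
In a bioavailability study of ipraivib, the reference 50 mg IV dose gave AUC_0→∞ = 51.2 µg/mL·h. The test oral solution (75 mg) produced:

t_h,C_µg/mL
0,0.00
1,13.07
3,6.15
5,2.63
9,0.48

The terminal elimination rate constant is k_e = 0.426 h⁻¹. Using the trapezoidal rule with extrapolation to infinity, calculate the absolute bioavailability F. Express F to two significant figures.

F = 0.55

Trapezoidal AUC_0→9 (oral solution):
  [0→1]: (0.00+13.07)/2 × 1 = 6.535
  [1→3]: (13.07+6.15)/2 × 2 = 19.22
  [3→5]: (6.15+2.63)/2 × 2 = 8.78
  [5→9]: (2.63+0.48)/2 × 4 = 6.22
  Sum = 40.755 µg/mL·h
Tail: C_last/k_e = 0.48/0.426 = 1.127
AUC_0→∞ (oral solution) = 40.755 + 1.127 = 41.882 µg/mL·h
F = (AUC_ev/D_ev)/(AUC_iv/D_iv) = (41.882/75)/(51.2/50) = 0.558427/1.024 = 0.5453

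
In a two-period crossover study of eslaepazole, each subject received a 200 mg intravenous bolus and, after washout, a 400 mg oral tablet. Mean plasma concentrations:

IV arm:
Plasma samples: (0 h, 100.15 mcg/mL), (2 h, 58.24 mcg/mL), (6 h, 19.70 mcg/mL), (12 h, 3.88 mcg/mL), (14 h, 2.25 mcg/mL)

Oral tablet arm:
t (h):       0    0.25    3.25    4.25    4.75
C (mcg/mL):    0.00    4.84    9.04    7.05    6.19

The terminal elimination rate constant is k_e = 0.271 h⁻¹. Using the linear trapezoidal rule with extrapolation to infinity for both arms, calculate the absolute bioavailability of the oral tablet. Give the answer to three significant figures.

Trapezoidal AUC_0→14 (IV):
  [0→2]: (100.15+58.24)/2 × 2 = 158.39
  [2→6]: (58.24+19.70)/2 × 4 = 155.88
  [6→12]: (19.70+3.88)/2 × 6 = 70.74
  [12→14]: (3.88+2.25)/2 × 2 = 6.13
  Sum = 391.14 mcg/mL·h
IV tail: 2.25/0.271 = 8.303; AUC_iv,0→∞ = 391.14 + 8.303 = 399.443 mcg/mL·h
Trapezoidal AUC_0→4.75 (oral tablet):
  [0→0.25]: (0.00+4.84)/2 × 0.25 = 0.605
  [0.25→3.25]: (4.84+9.04)/2 × 3 = 20.82
  [3.25→4.25]: (9.04+7.05)/2 × 1 = 8.045
  [4.25→4.75]: (7.05+6.19)/2 × 0.5 = 3.31
  Sum = 32.78 mcg/mL·h
oral tablet tail: 6.19/0.271 = 22.841; AUC_ev,0→∞ = 32.78 + 22.841 = 55.621 mcg/mL·h
F = (AUC_ev/D_ev)/(AUC_iv/D_iv) = (55.621/400)/(399.443/200) = 0.1390525/1.997215 = 0.0696

F = 0.0696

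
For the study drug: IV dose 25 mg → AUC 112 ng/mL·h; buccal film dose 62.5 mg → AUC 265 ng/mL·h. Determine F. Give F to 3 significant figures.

F = (AUC_ev / D_ev) / (AUC_iv / D_iv)
  = (265/62.5) / (112/25)
  = 4.24 / 4.48 = 0.9464

F = 0.946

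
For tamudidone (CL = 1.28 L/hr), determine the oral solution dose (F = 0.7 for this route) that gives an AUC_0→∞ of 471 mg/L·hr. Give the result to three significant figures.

Dose = CL × AUC_0→∞ / F
     = 1.28 × 471 / 0.7 = 861.257 mg

Dose = 861 mg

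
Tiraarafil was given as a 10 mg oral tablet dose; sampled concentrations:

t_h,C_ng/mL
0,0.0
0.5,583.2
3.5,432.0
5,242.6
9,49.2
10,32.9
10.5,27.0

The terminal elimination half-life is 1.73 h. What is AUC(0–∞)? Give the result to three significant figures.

AUC = 2880 ng/mL·h

Trapezoidal AUC_0→10.5:
  [0→0.5]: (0.0+583.2)/2 × 0.5 = 145.8
  [0.5→3.5]: (583.2+432.0)/2 × 3 = 1522.8
  [3.5→5]: (432.0+242.6)/2 × 1.5 = 505.95
  [5→9]: (242.6+49.2)/2 × 4 = 583.6
  [9→10]: (49.2+32.9)/2 × 1 = 41.05
  [10→10.5]: (32.9+27.0)/2 × 0.5 = 14.975
  Sum = 2814.175 ng/mL·h
k_e = ln2 / t½ = 0.693147 / 1.73 = 0.4007 h^-1
Extrapolated tail: C_last / k_e = 27.0 / 0.4007 = 67.382
AUC_0→∞ = 2814.175 + 67.382 = 2881.557 ng/mL·h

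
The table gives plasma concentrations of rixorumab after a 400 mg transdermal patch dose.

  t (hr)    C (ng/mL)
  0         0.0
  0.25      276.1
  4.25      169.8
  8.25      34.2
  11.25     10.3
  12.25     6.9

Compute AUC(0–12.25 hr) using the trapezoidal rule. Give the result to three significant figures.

AUC = 1410 ng/mL·hr

Trapezoidal AUC_0→12.25:
  [0→0.25]: (0.0+276.1)/2 × 0.25 = 34.5125
  [0.25→4.25]: (276.1+169.8)/2 × 4 = 891.8
  [4.25→8.25]: (169.8+34.2)/2 × 4 = 408.0
  [8.25→11.25]: (34.2+10.3)/2 × 3 = 66.75
  [11.25→12.25]: (10.3+6.9)/2 × 1 = 8.6
  Sum = 1409.6625 ng/mL·hr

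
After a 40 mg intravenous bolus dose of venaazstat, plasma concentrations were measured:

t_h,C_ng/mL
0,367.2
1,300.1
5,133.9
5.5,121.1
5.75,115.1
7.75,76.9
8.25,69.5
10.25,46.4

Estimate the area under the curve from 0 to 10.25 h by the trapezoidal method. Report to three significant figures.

AUC = 1640 ng/mL·h

Trapezoidal AUC_0→10.25:
  [0→1]: (367.2+300.1)/2 × 1 = 333.65
  [1→5]: (300.1+133.9)/2 × 4 = 868.0
  [5→5.5]: (133.9+121.1)/2 × 0.5 = 63.75
  [5.5→5.75]: (121.1+115.1)/2 × 0.25 = 29.525
  [5.75→7.75]: (115.1+76.9)/2 × 2 = 192.0
  [7.75→8.25]: (76.9+69.5)/2 × 0.5 = 36.6
  [8.25→10.25]: (69.5+46.4)/2 × 2 = 115.9
  Sum = 1639.425 ng/mL·h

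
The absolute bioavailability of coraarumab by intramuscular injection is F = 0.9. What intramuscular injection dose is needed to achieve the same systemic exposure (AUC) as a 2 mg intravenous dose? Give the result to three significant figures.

For equal systemic exposure: F × D_ev = D_iv
D_ev = D_iv / F = 2 / 0.9 = 2.22222 mg

D_intramuscular = 2.22 mg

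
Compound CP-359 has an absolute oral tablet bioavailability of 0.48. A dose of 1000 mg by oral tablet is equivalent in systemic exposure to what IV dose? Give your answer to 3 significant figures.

D_iv = 480 mg

Systemic exposure from an extravascular dose = F × D_ev, so the equivalent IV dose is F × D_ev.
D_iv = F × D_ev = 0.48 × 1000 = 480 mg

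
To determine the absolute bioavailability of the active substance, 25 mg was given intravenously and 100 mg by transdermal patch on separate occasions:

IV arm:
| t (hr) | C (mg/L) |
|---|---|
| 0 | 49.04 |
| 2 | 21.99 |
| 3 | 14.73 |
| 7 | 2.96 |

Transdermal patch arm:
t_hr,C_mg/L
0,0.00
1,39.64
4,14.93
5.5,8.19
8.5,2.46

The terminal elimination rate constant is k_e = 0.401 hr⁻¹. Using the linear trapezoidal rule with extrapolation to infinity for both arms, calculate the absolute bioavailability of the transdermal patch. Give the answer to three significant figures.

Trapezoidal AUC_0→7 (IV):
  [0→2]: (49.04+21.99)/2 × 2 = 71.03
  [2→3]: (21.99+14.73)/2 × 1 = 18.36
  [3→7]: (14.73+2.96)/2 × 4 = 35.38
  Sum = 124.77 mg/L·hr
IV tail: 2.96/0.401 = 7.382; AUC_iv,0→∞ = 124.77 + 7.382 = 132.152 mg/L·hr
Trapezoidal AUC_0→8.5 (transdermal patch):
  [0→1]: (0.00+39.64)/2 × 1 = 19.82
  [1→4]: (39.64+14.93)/2 × 3 = 81.855
  [4→5.5]: (14.93+8.19)/2 × 1.5 = 17.34
  [5.5→8.5]: (8.19+2.46)/2 × 3 = 15.975
  Sum = 134.99 mg/L·hr
transdermal patch tail: 2.46/0.401 = 6.135; AUC_ev,0→∞ = 134.99 + 6.135 = 141.125 mg/L·hr
F = (AUC_ev/D_ev)/(AUC_iv/D_iv) = (141.125/100)/(132.152/25) = 1.41125/5.28608 = 0.2670

F = 0.267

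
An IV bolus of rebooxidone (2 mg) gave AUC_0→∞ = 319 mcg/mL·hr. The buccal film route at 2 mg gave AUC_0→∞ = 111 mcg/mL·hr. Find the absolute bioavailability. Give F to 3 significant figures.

F = 0.348

F = (AUC_ev / D_ev) / (AUC_iv / D_iv)
  = (111/2) / (319/2)
  = 55.5 / 159.5 = 0.3480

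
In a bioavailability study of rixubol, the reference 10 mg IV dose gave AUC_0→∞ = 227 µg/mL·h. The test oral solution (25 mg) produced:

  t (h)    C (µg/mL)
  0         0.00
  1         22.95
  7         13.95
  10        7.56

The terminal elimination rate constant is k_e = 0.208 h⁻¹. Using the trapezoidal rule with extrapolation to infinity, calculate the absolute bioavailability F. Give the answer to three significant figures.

F = 0.336

Trapezoidal AUC_0→10 (oral solution):
  [0→1]: (0.00+22.95)/2 × 1 = 11.475
  [1→7]: (22.95+13.95)/2 × 6 = 110.7
  [7→10]: (13.95+7.56)/2 × 3 = 32.265
  Sum = 154.44 µg/mL·h
Tail: C_last/k_e = 7.56/0.208 = 36.346
AUC_0→∞ (oral solution) = 154.44 + 36.346 = 190.786 µg/mL·h
F = (AUC_ev/D_ev)/(AUC_iv/D_iv) = (190.786/25)/(227/10) = 7.63144/22.7 = 0.3362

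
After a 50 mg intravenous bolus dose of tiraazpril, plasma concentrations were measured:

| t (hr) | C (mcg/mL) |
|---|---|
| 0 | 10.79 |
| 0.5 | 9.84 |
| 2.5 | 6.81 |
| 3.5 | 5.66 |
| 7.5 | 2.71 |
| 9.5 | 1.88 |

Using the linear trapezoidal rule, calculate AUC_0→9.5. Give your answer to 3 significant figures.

Trapezoidal AUC_0→9.5:
  [0→0.5]: (10.79+9.84)/2 × 0.5 = 5.1575
  [0.5→2.5]: (9.84+6.81)/2 × 2 = 16.65
  [2.5→3.5]: (6.81+5.66)/2 × 1 = 6.235
  [3.5→7.5]: (5.66+2.71)/2 × 4 = 16.74
  [7.5→9.5]: (2.71+1.88)/2 × 2 = 4.59
  Sum = 49.3725 mcg/mL·hr

AUC = 49.4 mcg/mL·hr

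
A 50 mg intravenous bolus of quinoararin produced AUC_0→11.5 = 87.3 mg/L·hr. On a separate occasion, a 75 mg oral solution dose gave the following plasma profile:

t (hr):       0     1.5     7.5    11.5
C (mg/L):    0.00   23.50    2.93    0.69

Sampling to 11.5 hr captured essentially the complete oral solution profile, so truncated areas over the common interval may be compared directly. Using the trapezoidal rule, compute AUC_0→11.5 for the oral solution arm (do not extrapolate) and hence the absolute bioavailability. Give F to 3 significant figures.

F = 0.795

Trapezoidal AUC_0→11.5 (oral solution):
  [0→1.5]: (0.00+23.50)/2 × 1.5 = 17.625
  [1.5→7.5]: (23.50+2.93)/2 × 6 = 79.29
  [7.5→11.5]: (2.93+0.69)/2 × 4 = 7.24
  Sum = 104.155 mg/L·hr
F = (AUC_ev/D_ev)/(AUC_iv/D_iv) = (104.155/75)/(87.3/50) = 1.38873/1.746 = 0.7954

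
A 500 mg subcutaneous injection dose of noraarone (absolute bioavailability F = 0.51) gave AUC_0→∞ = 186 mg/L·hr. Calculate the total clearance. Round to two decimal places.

CL = F × Dose / AUC_0→∞
   = 0.51 × 500 / 186 = 1.37097 L/hr

CL = 1.37 L/hr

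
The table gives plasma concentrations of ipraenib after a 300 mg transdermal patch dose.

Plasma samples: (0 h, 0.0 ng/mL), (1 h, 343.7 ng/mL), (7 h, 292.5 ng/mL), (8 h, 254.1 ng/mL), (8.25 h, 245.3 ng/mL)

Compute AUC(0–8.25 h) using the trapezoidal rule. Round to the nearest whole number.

AUC = 2416 ng/mL·h

Trapezoidal AUC_0→8.25:
  [0→1]: (0.0+343.7)/2 × 1 = 171.85
  [1→7]: (343.7+292.5)/2 × 6 = 1908.6
  [7→8]: (292.5+254.1)/2 × 1 = 273.3
  [8→8.25]: (254.1+245.3)/2 × 0.25 = 62.425
  Sum = 2416.175 ng/mL·h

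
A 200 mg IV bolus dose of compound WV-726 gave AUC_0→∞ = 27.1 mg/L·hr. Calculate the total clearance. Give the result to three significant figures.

CL = 7.38 L/hr

CL = Dose_iv / AUC_0→∞
   = 200 / 27.1 = 7.38007 L/hr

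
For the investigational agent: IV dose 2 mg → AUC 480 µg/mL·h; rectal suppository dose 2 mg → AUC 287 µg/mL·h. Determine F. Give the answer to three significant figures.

F = 0.598

F = (AUC_ev / D_ev) / (AUC_iv / D_iv)
  = (287/2) / (480/2)
  = 143.5 / 240 = 0.5979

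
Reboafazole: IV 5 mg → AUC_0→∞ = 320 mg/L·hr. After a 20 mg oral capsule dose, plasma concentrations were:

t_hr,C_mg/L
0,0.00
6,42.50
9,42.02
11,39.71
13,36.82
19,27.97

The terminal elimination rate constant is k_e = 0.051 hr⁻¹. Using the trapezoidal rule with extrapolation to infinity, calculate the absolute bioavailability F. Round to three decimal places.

Trapezoidal AUC_0→19 (oral capsule):
  [0→6]: (0.00+42.50)/2 × 6 = 127.5
  [6→9]: (42.50+42.02)/2 × 3 = 126.78
  [9→11]: (42.02+39.71)/2 × 2 = 81.73
  [11→13]: (39.71+36.82)/2 × 2 = 76.53
  [13→19]: (36.82+27.97)/2 × 6 = 194.37
  Sum = 606.91 mg/L·hr
Tail: C_last/k_e = 27.97/0.051 = 548.431
AUC_0→∞ (oral capsule) = 606.91 + 548.431 = 1155.341 mg/L·hr
F = (AUC_ev/D_ev)/(AUC_iv/D_iv) = (1155.341/20)/(320/5) = 57.76705/64 = 0.9026

F = 0.903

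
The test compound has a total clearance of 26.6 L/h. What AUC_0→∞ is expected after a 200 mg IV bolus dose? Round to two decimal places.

AUC_0→∞ = Dose_iv / CL
        = 200 / 26.6 = 7.5188 mg/L·h

AUC = 7.52 mg/L·h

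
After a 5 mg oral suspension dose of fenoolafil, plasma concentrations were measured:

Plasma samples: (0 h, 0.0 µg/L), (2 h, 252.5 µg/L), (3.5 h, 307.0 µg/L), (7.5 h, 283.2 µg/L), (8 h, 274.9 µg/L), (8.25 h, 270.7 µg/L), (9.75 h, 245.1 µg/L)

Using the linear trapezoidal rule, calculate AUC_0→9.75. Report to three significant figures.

AUC = 2450 µg/L·h

Trapezoidal AUC_0→9.75:
  [0→2]: (0.0+252.5)/2 × 2 = 252.5
  [2→3.5]: (252.5+307.0)/2 × 1.5 = 419.625
  [3.5→7.5]: (307.0+283.2)/2 × 4 = 1180.4
  [7.5→8]: (283.2+274.9)/2 × 0.5 = 139.525
  [8→8.25]: (274.9+270.7)/2 × 0.25 = 68.2
  [8.25→9.75]: (270.7+245.1)/2 × 1.5 = 386.85
  Sum = 2447.1 µg/L·h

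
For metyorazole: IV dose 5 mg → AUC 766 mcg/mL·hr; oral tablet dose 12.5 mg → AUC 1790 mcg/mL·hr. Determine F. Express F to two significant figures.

F = 0.93

F = (AUC_ev / D_ev) / (AUC_iv / D_iv)
  = (1790/12.5) / (766/5)
  = 143.2 / 153.2 = 0.9347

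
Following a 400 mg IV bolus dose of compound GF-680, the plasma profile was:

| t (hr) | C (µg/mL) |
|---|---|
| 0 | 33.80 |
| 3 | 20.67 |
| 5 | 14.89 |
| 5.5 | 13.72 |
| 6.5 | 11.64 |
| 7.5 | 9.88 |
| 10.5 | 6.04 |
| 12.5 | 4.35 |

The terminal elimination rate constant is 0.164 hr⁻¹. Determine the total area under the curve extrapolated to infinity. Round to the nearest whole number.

AUC = 209 µg/mL·hr

Trapezoidal AUC_0→12.5:
  [0→3]: (33.80+20.67)/2 × 3 = 81.705
  [3→5]: (20.67+14.89)/2 × 2 = 35.56
  [5→5.5]: (14.89+13.72)/2 × 0.5 = 7.1525
  [5.5→6.5]: (13.72+11.64)/2 × 1 = 12.68
  [6.5→7.5]: (11.64+9.88)/2 × 1 = 10.76
  [7.5→10.5]: (9.88+6.04)/2 × 3 = 23.88
  [10.5→12.5]: (6.04+4.35)/2 × 2 = 10.39
  Sum = 182.1275 µg/mL·hr
Extrapolated tail: C_last / k_e = 4.35 / 0.164 = 26.524
AUC_0→∞ = 182.1275 + 26.524 = 208.6515 µg/mL·hr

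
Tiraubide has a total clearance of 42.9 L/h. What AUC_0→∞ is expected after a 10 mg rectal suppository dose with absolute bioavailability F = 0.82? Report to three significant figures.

AUC = 0.191 mg/L·h

AUC_0→∞ = F × Dose / CL
        = 0.82 × 10 / 42.9 = 0.191142 mg/L·h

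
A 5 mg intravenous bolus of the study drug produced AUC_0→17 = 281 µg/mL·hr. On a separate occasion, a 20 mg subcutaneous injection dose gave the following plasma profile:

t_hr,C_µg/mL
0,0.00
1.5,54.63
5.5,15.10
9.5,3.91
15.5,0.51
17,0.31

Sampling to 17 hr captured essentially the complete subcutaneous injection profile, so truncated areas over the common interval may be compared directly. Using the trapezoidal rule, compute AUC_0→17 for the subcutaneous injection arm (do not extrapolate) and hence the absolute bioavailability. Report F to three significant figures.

F = 0.207

Trapezoidal AUC_0→17 (subcutaneous injection):
  [0→1.5]: (0.00+54.63)/2 × 1.5 = 40.9725
  [1.5→5.5]: (54.63+15.10)/2 × 4 = 139.46
  [5.5→9.5]: (15.10+3.91)/2 × 4 = 38.02
  [9.5→15.5]: (3.91+0.51)/2 × 6 = 13.26
  [15.5→17]: (0.51+0.31)/2 × 1.5 = 0.615
  Sum = 232.3275 µg/mL·hr
F = (AUC_ev/D_ev)/(AUC_iv/D_iv) = (232.3275/20)/(281/5) = 11.616375/56.2 = 0.2067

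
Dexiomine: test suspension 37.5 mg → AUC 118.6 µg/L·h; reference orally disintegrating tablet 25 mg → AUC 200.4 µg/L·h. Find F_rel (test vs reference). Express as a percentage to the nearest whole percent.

F_rel = 39%

F_rel = (AUC_test/D_test) / (AUC_ref/D_ref)
      = (118.6/37.5) / (200.4/25)
      = 3.16267 / 8.016 = 0.3945 = 39.45%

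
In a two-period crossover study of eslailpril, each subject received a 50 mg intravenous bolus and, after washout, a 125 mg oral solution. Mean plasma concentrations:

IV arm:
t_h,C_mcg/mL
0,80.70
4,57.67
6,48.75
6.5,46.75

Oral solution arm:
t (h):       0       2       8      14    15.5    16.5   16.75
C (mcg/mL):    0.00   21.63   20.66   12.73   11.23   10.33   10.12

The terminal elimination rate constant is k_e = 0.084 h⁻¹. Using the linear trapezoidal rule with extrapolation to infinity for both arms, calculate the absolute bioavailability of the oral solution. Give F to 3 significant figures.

Trapezoidal AUC_0→6.5 (IV):
  [0→4]: (80.70+57.67)/2 × 4 = 276.74
  [4→6]: (57.67+48.75)/2 × 2 = 106.42
  [6→6.5]: (48.75+46.75)/2 × 0.5 = 23.875
  Sum = 407.035 mcg/mL·h
IV tail: 46.75/0.084 = 556.548; AUC_iv,0→∞ = 407.035 + 556.548 = 963.583 mcg/mL·h
Trapezoidal AUC_0→16.75 (oral solution):
  [0→2]: (0.00+21.63)/2 × 2 = 21.63
  [2→8]: (21.63+20.66)/2 × 6 = 126.87
  [8→14]: (20.66+12.73)/2 × 6 = 100.17
  [14→15.5]: (12.73+11.23)/2 × 1.5 = 17.97
  [15.5→16.5]: (11.23+10.33)/2 × 1 = 10.78
  [16.5→16.75]: (10.33+10.12)/2 × 0.25 = 2.55625
  Sum = 279.97625 mcg/mL·h
oral solution tail: 10.12/0.084 = 120.476; AUC_ev,0→∞ = 279.97625 + 120.476 = 400.45225 mcg/mL·h
F = (AUC_ev/D_ev)/(AUC_iv/D_iv) = (400.45225/125)/(963.583/50) = 3.203618/19.27166 = 0.1662

F = 0.166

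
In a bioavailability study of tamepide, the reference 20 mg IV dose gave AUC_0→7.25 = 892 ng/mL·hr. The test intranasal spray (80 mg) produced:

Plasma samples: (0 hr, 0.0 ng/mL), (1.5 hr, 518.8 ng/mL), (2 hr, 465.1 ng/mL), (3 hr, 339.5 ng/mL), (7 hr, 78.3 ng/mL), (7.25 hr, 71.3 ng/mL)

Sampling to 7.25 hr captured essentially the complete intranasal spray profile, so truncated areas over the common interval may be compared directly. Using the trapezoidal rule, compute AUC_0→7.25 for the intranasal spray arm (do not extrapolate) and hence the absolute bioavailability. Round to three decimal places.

Trapezoidal AUC_0→7.25 (intranasal spray):
  [0→1.5]: (0.0+518.8)/2 × 1.5 = 389.1
  [1.5→2]: (518.8+465.1)/2 × 0.5 = 245.975
  [2→3]: (465.1+339.5)/2 × 1 = 402.3
  [3→7]: (339.5+78.3)/2 × 4 = 835.6
  [7→7.25]: (78.3+71.3)/2 × 0.25 = 18.7
  Sum = 1891.675 ng/mL·hr
F = (AUC_ev/D_ev)/(AUC_iv/D_iv) = (1891.675/80)/(892/20) = 23.6459/44.6 = 0.5302

F = 0.530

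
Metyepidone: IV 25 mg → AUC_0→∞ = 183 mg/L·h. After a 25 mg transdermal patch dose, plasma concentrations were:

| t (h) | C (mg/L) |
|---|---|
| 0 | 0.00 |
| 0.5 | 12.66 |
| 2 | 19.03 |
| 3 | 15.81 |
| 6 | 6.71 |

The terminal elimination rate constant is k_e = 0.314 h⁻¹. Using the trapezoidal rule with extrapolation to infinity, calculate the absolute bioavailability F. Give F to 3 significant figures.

Trapezoidal AUC_0→6 (transdermal patch):
  [0→0.5]: (0.00+12.66)/2 × 0.5 = 3.165
  [0.5→2]: (12.66+19.03)/2 × 1.5 = 23.7675
  [2→3]: (19.03+15.81)/2 × 1 = 17.42
  [3→6]: (15.81+6.71)/2 × 3 = 33.78
  Sum = 78.1325 mg/L·h
Tail: C_last/k_e = 6.71/0.314 = 21.369
AUC_0→∞ (transdermal patch) = 78.1325 + 21.369 = 99.5015 mg/L·h
F = (AUC_ev/D_ev)/(AUC_iv/D_iv) = (99.5015/25)/(183/25) = 3.98006/7.32 = 0.5437

F = 0.544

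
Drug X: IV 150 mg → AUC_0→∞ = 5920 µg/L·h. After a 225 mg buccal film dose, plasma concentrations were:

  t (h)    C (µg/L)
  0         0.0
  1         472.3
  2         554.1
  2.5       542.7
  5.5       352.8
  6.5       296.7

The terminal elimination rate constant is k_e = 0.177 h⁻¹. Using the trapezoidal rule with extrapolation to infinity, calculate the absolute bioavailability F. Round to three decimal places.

F = 0.492

Trapezoidal AUC_0→6.5 (buccal film):
  [0→1]: (0.0+472.3)/2 × 1 = 236.15
  [1→2]: (472.3+554.1)/2 × 1 = 513.2
  [2→2.5]: (554.1+542.7)/2 × 0.5 = 274.2
  [2.5→5.5]: (542.7+352.8)/2 × 3 = 1343.25
  [5.5→6.5]: (352.8+296.7)/2 × 1 = 324.75
  Sum = 2691.55 µg/L·h
Tail: C_last/k_e = 296.7/0.177 = 1676.271
AUC_0→∞ (buccal film) = 2691.55 + 1676.271 = 4367.821 µg/L·h
F = (AUC_ev/D_ev)/(AUC_iv/D_iv) = (4367.821/225)/(5920/150) = 19.4125/39.4667 = 0.4919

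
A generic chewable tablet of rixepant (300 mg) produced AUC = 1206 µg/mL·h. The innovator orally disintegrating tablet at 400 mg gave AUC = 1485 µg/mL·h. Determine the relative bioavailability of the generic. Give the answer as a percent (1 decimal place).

F_rel = 108.3%

F_rel = (AUC_test/D_test) / (AUC_ref/D_ref)
      = (1206/300) / (1485/400)
      = 4.02 / 3.7125 = 1.0828 = 108.28%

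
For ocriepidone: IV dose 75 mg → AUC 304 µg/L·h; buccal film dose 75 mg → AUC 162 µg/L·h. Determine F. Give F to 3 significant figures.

F = (AUC_ev / D_ev) / (AUC_iv / D_iv)
  = (162/75) / (304/75)
  = 2.16 / 4.05333 = 0.5329

F = 0.533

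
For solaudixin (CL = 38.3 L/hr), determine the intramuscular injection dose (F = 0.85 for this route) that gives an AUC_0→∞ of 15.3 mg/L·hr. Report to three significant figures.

Dose = CL × AUC_0→∞ / F
     = 38.3 × 15.3 / 0.85 = 689.4 mg

Dose = 689 mg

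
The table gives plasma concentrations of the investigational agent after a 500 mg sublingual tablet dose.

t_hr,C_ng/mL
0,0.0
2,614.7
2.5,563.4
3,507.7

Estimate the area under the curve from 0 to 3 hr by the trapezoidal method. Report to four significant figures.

Trapezoidal AUC_0→3:
  [0→2]: (0.0+614.7)/2 × 2 = 614.7
  [2→2.5]: (614.7+563.4)/2 × 0.5 = 294.525
  [2.5→3]: (563.4+507.7)/2 × 0.5 = 267.775
  Sum = 1177.0 ng/mL·hr

AUC = 1177 ng/mL·hr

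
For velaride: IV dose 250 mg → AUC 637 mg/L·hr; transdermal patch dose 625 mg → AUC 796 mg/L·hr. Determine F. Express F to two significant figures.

F = (AUC_ev / D_ev) / (AUC_iv / D_iv)
  = (796/625) / (637/250)
  = 1.2736 / 2.548 = 0.4998

F = 0.50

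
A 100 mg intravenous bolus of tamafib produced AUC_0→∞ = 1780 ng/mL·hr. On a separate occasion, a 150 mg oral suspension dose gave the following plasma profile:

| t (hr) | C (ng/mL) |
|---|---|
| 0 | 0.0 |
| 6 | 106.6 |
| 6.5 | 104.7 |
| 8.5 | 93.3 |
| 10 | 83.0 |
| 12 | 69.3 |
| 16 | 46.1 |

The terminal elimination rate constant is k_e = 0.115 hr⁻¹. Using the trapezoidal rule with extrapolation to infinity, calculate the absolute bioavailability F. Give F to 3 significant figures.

Trapezoidal AUC_0→16 (oral suspension):
  [0→6]: (0.0+106.6)/2 × 6 = 319.8
  [6→6.5]: (106.6+104.7)/2 × 0.5 = 52.825
  [6.5→8.5]: (104.7+93.3)/2 × 2 = 198.0
  [8.5→10]: (93.3+83.0)/2 × 1.5 = 132.225
  [10→12]: (83.0+69.3)/2 × 2 = 152.3
  [12→16]: (69.3+46.1)/2 × 4 = 230.8
  Sum = 1085.95 ng/mL·hr
Tail: C_last/k_e = 46.1/0.115 = 400.870
AUC_0→∞ (oral suspension) = 1085.95 + 400.870 = 1486.82 ng/mL·hr
F = (AUC_ev/D_ev)/(AUC_iv/D_iv) = (1486.82/150)/(1780/100) = 9.91213/17.8 = 0.5569

F = 0.557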